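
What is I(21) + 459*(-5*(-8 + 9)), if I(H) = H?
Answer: -2274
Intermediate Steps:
I(21) + 459*(-5*(-8 + 9)) = 21 + 459*(-5*(-8 + 9)) = 21 + 459*(-5*1) = 21 + 459*(-5) = 21 - 2295 = -2274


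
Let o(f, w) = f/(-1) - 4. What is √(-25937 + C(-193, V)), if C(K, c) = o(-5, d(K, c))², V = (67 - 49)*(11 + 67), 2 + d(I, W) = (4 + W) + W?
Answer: 4*I*√1621 ≈ 161.05*I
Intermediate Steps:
d(I, W) = 2 + 2*W (d(I, W) = -2 + ((4 + W) + W) = -2 + (4 + 2*W) = 2 + 2*W)
o(f, w) = -4 - f (o(f, w) = f*(-1) - 4 = -f - 4 = -4 - f)
V = 1404 (V = 18*78 = 1404)
C(K, c) = 1 (C(K, c) = (-4 - 1*(-5))² = (-4 + 5)² = 1² = 1)
√(-25937 + C(-193, V)) = √(-25937 + 1) = √(-25936) = 4*I*√1621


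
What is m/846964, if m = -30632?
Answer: -7658/211741 ≈ -0.036167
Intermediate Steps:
m/846964 = -30632/846964 = -30632*1/846964 = -7658/211741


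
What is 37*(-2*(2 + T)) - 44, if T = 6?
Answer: -636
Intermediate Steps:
37*(-2*(2 + T)) - 44 = 37*(-2*(2 + 6)) - 44 = 37*(-2*8) - 44 = 37*(-16) - 44 = -592 - 44 = -636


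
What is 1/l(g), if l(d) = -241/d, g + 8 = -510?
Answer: 518/241 ≈ 2.1494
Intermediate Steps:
g = -518 (g = -8 - 510 = -518)
1/l(g) = 1/(-241/(-518)) = 1/(-241*(-1/518)) = 1/(241/518) = 518/241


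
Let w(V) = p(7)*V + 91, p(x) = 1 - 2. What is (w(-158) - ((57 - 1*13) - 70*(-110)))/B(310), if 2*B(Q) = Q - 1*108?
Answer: -7495/101 ≈ -74.208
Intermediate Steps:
p(x) = -1
w(V) = 91 - V (w(V) = -V + 91 = 91 - V)
B(Q) = -54 + Q/2 (B(Q) = (Q - 1*108)/2 = (Q - 108)/2 = (-108 + Q)/2 = -54 + Q/2)
(w(-158) - ((57 - 1*13) - 70*(-110)))/B(310) = ((91 - 1*(-158)) - ((57 - 1*13) - 70*(-110)))/(-54 + (½)*310) = ((91 + 158) - ((57 - 13) + 7700))/(-54 + 155) = (249 - (44 + 7700))/101 = (249 - 1*7744)*(1/101) = (249 - 7744)*(1/101) = -7495*1/101 = -7495/101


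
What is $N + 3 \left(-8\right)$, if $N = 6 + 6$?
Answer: $-12$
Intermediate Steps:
$N = 12$
$N + 3 \left(-8\right) = 12 + 3 \left(-8\right) = 12 - 24 = -12$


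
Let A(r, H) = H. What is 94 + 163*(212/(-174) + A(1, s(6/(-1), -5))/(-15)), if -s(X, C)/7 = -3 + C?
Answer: -103404/145 ≈ -713.13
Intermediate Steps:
s(X, C) = 21 - 7*C (s(X, C) = -7*(-3 + C) = 21 - 7*C)
94 + 163*(212/(-174) + A(1, s(6/(-1), -5))/(-15)) = 94 + 163*(212/(-174) + (21 - 7*(-5))/(-15)) = 94 + 163*(212*(-1/174) + (21 + 35)*(-1/15)) = 94 + 163*(-106/87 + 56*(-1/15)) = 94 + 163*(-106/87 - 56/15) = 94 + 163*(-718/145) = 94 - 117034/145 = -103404/145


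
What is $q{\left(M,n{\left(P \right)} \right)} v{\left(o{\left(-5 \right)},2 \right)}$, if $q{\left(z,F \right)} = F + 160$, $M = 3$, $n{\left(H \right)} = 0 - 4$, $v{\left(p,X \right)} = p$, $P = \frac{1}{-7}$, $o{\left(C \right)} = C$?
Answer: $-780$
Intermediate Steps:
$P = - \frac{1}{7} \approx -0.14286$
$n{\left(H \right)} = -4$
$q{\left(z,F \right)} = 160 + F$
$q{\left(M,n{\left(P \right)} \right)} v{\left(o{\left(-5 \right)},2 \right)} = \left(160 - 4\right) \left(-5\right) = 156 \left(-5\right) = -780$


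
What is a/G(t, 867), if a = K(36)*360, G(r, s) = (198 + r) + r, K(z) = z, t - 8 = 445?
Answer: 270/23 ≈ 11.739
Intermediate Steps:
t = 453 (t = 8 + 445 = 453)
G(r, s) = 198 + 2*r
a = 12960 (a = 36*360 = 12960)
a/G(t, 867) = 12960/(198 + 2*453) = 12960/(198 + 906) = 12960/1104 = 12960*(1/1104) = 270/23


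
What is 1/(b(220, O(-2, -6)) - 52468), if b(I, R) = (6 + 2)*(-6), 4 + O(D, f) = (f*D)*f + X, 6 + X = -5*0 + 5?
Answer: -1/52516 ≈ -1.9042e-5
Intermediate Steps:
X = -1 (X = -6 + (-5*0 + 5) = -6 + (0 + 5) = -6 + 5 = -1)
O(D, f) = -5 + D*f² (O(D, f) = -4 + ((f*D)*f - 1) = -4 + ((D*f)*f - 1) = -4 + (D*f² - 1) = -4 + (-1 + D*f²) = -5 + D*f²)
b(I, R) = -48 (b(I, R) = 8*(-6) = -48)
1/(b(220, O(-2, -6)) - 52468) = 1/(-48 - 52468) = 1/(-52516) = -1/52516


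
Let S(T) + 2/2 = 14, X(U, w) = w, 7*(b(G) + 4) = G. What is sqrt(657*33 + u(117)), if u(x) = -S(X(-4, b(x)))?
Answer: 2*sqrt(5417) ≈ 147.20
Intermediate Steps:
b(G) = -4 + G/7
S(T) = 13 (S(T) = -1 + 14 = 13)
u(x) = -13 (u(x) = -1*13 = -13)
sqrt(657*33 + u(117)) = sqrt(657*33 - 13) = sqrt(21681 - 13) = sqrt(21668) = 2*sqrt(5417)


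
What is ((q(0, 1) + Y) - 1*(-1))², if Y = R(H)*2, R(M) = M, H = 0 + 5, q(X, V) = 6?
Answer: 289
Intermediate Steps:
H = 5
Y = 10 (Y = 5*2 = 10)
((q(0, 1) + Y) - 1*(-1))² = ((6 + 10) - 1*(-1))² = (16 + 1)² = 17² = 289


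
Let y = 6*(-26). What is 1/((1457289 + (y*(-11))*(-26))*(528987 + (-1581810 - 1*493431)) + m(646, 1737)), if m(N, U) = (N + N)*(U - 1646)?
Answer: -1/2184351159370 ≈ -4.5780e-13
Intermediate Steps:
y = -156
m(N, U) = 2*N*(-1646 + U) (m(N, U) = (2*N)*(-1646 + U) = 2*N*(-1646 + U))
1/((1457289 + (y*(-11))*(-26))*(528987 + (-1581810 - 1*493431)) + m(646, 1737)) = 1/((1457289 - 156*(-11)*(-26))*(528987 + (-1581810 - 1*493431)) + 2*646*(-1646 + 1737)) = 1/((1457289 + 1716*(-26))*(528987 + (-1581810 - 493431)) + 2*646*91) = 1/((1457289 - 44616)*(528987 - 2075241) + 117572) = 1/(1412673*(-1546254) + 117572) = 1/(-2184351276942 + 117572) = 1/(-2184351159370) = -1/2184351159370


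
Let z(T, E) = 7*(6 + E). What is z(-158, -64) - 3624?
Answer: -4030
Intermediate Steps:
z(T, E) = 42 + 7*E
z(-158, -64) - 3624 = (42 + 7*(-64)) - 3624 = (42 - 448) - 3624 = -406 - 3624 = -4030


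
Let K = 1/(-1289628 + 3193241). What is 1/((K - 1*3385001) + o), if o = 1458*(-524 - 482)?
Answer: -1903613/9235852469136 ≈ -2.0611e-7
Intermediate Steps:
o = -1466748 (o = 1458*(-1006) = -1466748)
K = 1/1903613 ≈ 5.2532e-7
1/((K - 1*3385001) + o) = 1/((1/1903613 - 1*3385001) - 1466748) = 1/((1/1903613 - 3385001) - 1466748) = 1/(-6443731908612/1903613 - 1466748) = 1/(-9235852469136/1903613) = -1903613/9235852469136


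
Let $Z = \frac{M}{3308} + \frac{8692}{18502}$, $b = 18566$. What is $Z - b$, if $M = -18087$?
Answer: $- \frac{568315396597}{30602308} \approx -18571.0$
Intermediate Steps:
$Z = - \frac{152946269}{30602308}$ ($Z = - \frac{18087}{3308} + \frac{8692}{18502} = \left(-18087\right) \frac{1}{3308} + 8692 \cdot \frac{1}{18502} = - \frac{18087}{3308} + \frac{4346}{9251} = - \frac{152946269}{30602308} \approx -4.9979$)
$Z - b = - \frac{152946269}{30602308} - 18566 = - \frac{568315396597}{30602308}$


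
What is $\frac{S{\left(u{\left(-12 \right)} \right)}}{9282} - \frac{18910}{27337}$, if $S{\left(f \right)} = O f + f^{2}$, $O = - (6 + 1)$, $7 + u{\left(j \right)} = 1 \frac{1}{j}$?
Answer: $- \frac{112590775}{165334176} \approx -0.68099$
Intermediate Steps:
$u{\left(j \right)} = -7 + \frac{1}{j}$ ($u{\left(j \right)} = -7 + 1 \frac{1}{j} = -7 + \frac{1}{j}$)
$O = -7$ ($O = \left(-1\right) 7 = -7$)
$S{\left(f \right)} = f^{2} - 7 f$ ($S{\left(f \right)} = - 7 f + f^{2} = f^{2} - 7 f$)
$\frac{S{\left(u{\left(-12 \right)} \right)}}{9282} - \frac{18910}{27337} = \frac{\left(-7 + \frac{1}{-12}\right) \left(-7 - \left(7 - \frac{1}{-12}\right)\right)}{9282} - \frac{18910}{27337} = \left(-7 - \frac{1}{12}\right) \left(-7 - \frac{85}{12}\right) \frac{1}{9282} - \frac{18910}{27337} = - \frac{85 \left(-7 - \frac{85}{12}\right)}{12} \cdot \frac{1}{9282} - \frac{18910}{27337} = \left(- \frac{85}{12}\right) \left(- \frac{169}{12}\right) \frac{1}{9282} - \frac{18910}{27337} = \frac{14365}{144} \cdot \frac{1}{9282} - \frac{18910}{27337} = \frac{65}{6048} - \frac{18910}{27337} = - \frac{112590775}{165334176}$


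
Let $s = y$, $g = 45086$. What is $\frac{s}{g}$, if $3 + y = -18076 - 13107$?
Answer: $- \frac{15593}{22543} \approx -0.6917$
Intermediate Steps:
$y = -31186$ ($y = -3 - 31183 = -31186$)
$s = -31186$
$\frac{s}{g} = - \frac{31186}{45086} = \left(-31186\right) \frac{1}{45086} = - \frac{15593}{22543}$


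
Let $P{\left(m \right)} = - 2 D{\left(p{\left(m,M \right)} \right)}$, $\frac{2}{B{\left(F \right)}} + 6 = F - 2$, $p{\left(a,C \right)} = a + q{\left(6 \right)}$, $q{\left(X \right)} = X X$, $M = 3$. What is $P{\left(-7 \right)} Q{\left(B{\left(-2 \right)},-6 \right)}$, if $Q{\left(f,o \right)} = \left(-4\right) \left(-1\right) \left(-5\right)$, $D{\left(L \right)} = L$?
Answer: $1160$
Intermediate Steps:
$q{\left(X \right)} = X^{2}$
$p{\left(a,C \right)} = 36 + a$ ($p{\left(a,C \right)} = a + 6^{2} = a + 36 = 36 + a$)
$B{\left(F \right)} = \frac{2}{-8 + F}$ ($B{\left(F \right)} = \frac{2}{-6 + \left(F - 2\right)} = \frac{2}{-6 + \left(-2 + F\right)} = \frac{2}{-8 + F}$)
$Q{\left(f,o \right)} = -20$ ($Q{\left(f,o \right)} = 4 \left(-5\right) = -20$)
$P{\left(m \right)} = -72 - 2 m$ ($P{\left(m \right)} = - 2 \left(36 + m\right) = -72 - 2 m$)
$P{\left(-7 \right)} Q{\left(B{\left(-2 \right)},-6 \right)} = \left(-72 - -14\right) \left(-20\right) = \left(-72 + 14\right) \left(-20\right) = \left(-58\right) \left(-20\right) = 1160$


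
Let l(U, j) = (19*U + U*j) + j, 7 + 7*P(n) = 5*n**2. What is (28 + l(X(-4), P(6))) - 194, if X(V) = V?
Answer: -2213/7 ≈ -316.14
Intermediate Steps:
P(n) = -1 + 5*n**2/7 (P(n) = -1 + (5*n**2)/7 = -1 + 5*n**2/7)
l(U, j) = j + 19*U + U*j
(28 + l(X(-4), P(6))) - 194 = (28 + ((-1 + (5/7)*6**2) + 19*(-4) - 4*(-1 + (5/7)*6**2))) - 194 = (28 + ((-1 + (5/7)*36) - 76 - 4*(-1 + (5/7)*36))) - 194 = (28 + ((-1 + 180/7) - 76 - 4*(-1 + 180/7))) - 194 = (28 + (173/7 - 76 - 4*173/7)) - 194 = (28 + (173/7 - 76 - 692/7)) - 194 = (28 - 1051/7) - 194 = -855/7 - 194 = -2213/7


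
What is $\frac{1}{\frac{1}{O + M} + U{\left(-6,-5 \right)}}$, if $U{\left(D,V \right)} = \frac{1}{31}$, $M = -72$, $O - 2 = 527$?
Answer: $\frac{14167}{488} \approx 29.031$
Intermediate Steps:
$O = 529$ ($O = 2 + 527 = 529$)
$U{\left(D,V \right)} = \frac{1}{31}$
$\frac{1}{\frac{1}{O + M} + U{\left(-6,-5 \right)}} = \frac{1}{\frac{1}{529 - 72} + \frac{1}{31}} = \frac{1}{\frac{1}{457} + \frac{1}{31}} = \frac{1}{\frac{488}{14167}} = \frac{14167}{488}$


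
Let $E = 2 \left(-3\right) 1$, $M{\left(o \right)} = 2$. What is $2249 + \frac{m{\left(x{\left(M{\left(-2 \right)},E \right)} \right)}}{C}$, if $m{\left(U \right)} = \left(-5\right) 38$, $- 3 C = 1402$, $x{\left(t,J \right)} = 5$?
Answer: $\frac{1576834}{701} \approx 2249.4$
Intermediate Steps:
$E = -6$ ($E = \left(-6\right) 1 = -6$)
$C = - \frac{1402}{3}$ ($C = \left(- \frac{1}{3}\right) 1402 = - \frac{1402}{3} \approx -467.33$)
$m{\left(U \right)} = -190$
$2249 + \frac{m{\left(x{\left(M{\left(-2 \right)},E \right)} \right)}}{C} = 2249 - \frac{190}{- \frac{1402}{3}} = 2249 - - \frac{285}{701} = 2249 + \frac{285}{701} = \frac{1576834}{701}$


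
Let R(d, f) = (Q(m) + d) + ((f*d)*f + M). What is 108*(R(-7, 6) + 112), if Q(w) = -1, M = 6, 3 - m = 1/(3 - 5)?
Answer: -15336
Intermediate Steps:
m = 7/2 (m = 3 - 1/(3 - 5) = 3 - 1/(-2) = 3 - 1*(-½) = 3 + ½ = 7/2 ≈ 3.5000)
R(d, f) = 5 + d + d*f² (R(d, f) = (-1 + d) + ((f*d)*f + 6) = (-1 + d) + ((d*f)*f + 6) = (-1 + d) + (d*f² + 6) = (-1 + d) + (6 + d*f²) = 5 + d + d*f²)
108*(R(-7, 6) + 112) = 108*((5 - 7 - 7*6²) + 112) = 108*((5 - 7 - 7*36) + 112) = 108*((5 - 7 - 252) + 112) = 108*(-254 + 112) = 108*(-142) = -15336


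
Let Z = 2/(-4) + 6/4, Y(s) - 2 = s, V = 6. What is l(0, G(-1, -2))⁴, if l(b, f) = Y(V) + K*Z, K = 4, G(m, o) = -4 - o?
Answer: 20736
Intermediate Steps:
Y(s) = 2 + s
Z = 1 (Z = 2*(-¼) + 6*(¼) = -½ + 3/2 = 1)
l(b, f) = 12 (l(b, f) = (2 + 6) + 4*1 = 8 + 4 = 12)
l(0, G(-1, -2))⁴ = 12⁴ = 20736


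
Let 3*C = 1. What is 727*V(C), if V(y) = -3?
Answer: -2181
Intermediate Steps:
C = 1/3 (C = (1/3)*1 = 1/3 ≈ 0.33333)
727*V(C) = 727*(-3) = -2181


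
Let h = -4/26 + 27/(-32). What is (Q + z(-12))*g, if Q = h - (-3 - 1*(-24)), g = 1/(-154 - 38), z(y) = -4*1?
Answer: 3605/26624 ≈ 0.13540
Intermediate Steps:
z(y) = -4
h = -415/416 (h = -4*1/26 + 27*(-1/32) = -2/13 - 27/32 = -415/416 ≈ -0.99760)
g = -1/192 (g = 1/(-192) = -1/192 ≈ -0.0052083)
Q = -9151/416 (Q = -415/416 - (-3 - 1*(-24)) = -415/416 - (-3 + 24) = -415/416 - 1*21 = -415/416 - 21 = -9151/416 ≈ -21.998)
(Q + z(-12))*g = (-9151/416 - 4)*(-1/192) = -10815/416*(-1/192) = 3605/26624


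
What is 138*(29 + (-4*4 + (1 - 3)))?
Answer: 1518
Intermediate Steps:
138*(29 + (-4*4 + (1 - 3))) = 138*(29 + (-16 - 2)) = 138*(29 - 18) = 138*11 = 1518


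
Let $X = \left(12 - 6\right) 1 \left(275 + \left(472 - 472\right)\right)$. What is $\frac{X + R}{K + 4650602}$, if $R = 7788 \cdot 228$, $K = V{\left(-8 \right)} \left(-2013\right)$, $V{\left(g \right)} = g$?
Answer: $\frac{80787}{212123} \approx 0.38085$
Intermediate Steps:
$K = 16104$ ($K = \left(-8\right) \left(-2013\right) = 16104$)
$R = 1775664$
$X = 1650$ ($X = 6 \cdot 1 \left(275 + 0\right) = 6 \cdot 275 = 1650$)
$\frac{X + R}{K + 4650602} = \frac{1650 + 1775664}{16104 + 4650602} = \frac{1777314}{4666706} = 1777314 \cdot \frac{1}{4666706} = \frac{80787}{212123}$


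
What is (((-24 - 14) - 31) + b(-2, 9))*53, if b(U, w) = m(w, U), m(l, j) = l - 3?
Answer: -3339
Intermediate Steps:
m(l, j) = -3 + l
b(U, w) = -3 + w
(((-24 - 14) - 31) + b(-2, 9))*53 = (((-24 - 14) - 31) + (-3 + 9))*53 = ((-38 - 31) + 6)*53 = (-69 + 6)*53 = -63*53 = -3339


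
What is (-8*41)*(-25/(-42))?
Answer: -4100/21 ≈ -195.24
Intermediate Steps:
(-8*41)*(-25/(-42)) = -(-8200)*(-1)/42 = -328*25/42 = -4100/21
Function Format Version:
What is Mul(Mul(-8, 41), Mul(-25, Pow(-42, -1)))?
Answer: Rational(-4100, 21) ≈ -195.24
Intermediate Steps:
Mul(Mul(-8, 41), Mul(-25, Pow(-42, -1))) = Mul(-328, Mul(-25, Rational(-1, 42))) = Mul(-328, Rational(25, 42)) = Rational(-4100, 21)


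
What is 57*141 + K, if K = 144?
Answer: 8181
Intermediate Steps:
57*141 + K = 57*141 + 144 = 8037 + 144 = 8181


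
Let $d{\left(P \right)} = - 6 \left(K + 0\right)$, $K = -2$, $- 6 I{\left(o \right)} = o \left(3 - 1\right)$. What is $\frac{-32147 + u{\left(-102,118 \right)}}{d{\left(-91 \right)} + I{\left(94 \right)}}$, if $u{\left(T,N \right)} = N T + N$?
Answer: $\frac{132195}{58} \approx 2279.2$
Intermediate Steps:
$I{\left(o \right)} = - \frac{o}{3}$ ($I{\left(o \right)} = - \frac{o \left(3 - 1\right)}{6} = - \frac{o 2}{6} = - \frac{2 o}{6} = - \frac{o}{3}$)
$u{\left(T,N \right)} = N + N T$
$d{\left(P \right)} = 12$ ($d{\left(P \right)} = - 6 \left(-2 + 0\right) = \left(-6\right) \left(-2\right) = 12$)
$\frac{-32147 + u{\left(-102,118 \right)}}{d{\left(-91 \right)} + I{\left(94 \right)}} = \frac{-32147 + 118 \left(1 - 102\right)}{12 - \frac{94}{3}} = \frac{-32147 + 118 \left(-101\right)}{12 - \frac{94}{3}} = \frac{-32147 - 11918}{- \frac{58}{3}} = \left(-44065\right) \left(- \frac{3}{58}\right) = \frac{132195}{58}$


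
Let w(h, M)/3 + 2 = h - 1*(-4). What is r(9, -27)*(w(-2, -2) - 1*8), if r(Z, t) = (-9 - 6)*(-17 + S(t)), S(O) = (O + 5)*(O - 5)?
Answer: 82440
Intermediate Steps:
S(O) = (-5 + O)*(5 + O) (S(O) = (5 + O)*(-5 + O) = (-5 + O)*(5 + O))
w(h, M) = 6 + 3*h (w(h, M) = -6 + 3*(h - 1*(-4)) = -6 + 3*(h + 4) = -6 + 3*(4 + h) = -6 + (12 + 3*h) = 6 + 3*h)
r(Z, t) = 630 - 15*t² (r(Z, t) = (-9 - 6)*(-17 + (-25 + t²)) = -15*(-42 + t²) = 630 - 15*t²)
r(9, -27)*(w(-2, -2) - 1*8) = (630 - 15*(-27)²)*((6 + 3*(-2)) - 1*8) = (630 - 15*729)*((6 - 6) - 8) = (630 - 10935)*(0 - 8) = -10305*(-8) = 82440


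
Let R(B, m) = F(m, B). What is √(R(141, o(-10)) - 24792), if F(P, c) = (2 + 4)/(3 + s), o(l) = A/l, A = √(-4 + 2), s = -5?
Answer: 3*I*√2755 ≈ 157.46*I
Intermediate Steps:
A = I*√2 (A = √(-2) = I*√2 ≈ 1.4142*I)
o(l) = I*√2/l (o(l) = (I*√2)/l = I*√2/l)
F(P, c) = -3 (F(P, c) = (2 + 4)/(3 - 5) = 6/(-2) = 6*(-½) = -3)
R(B, m) = -3
√(R(141, o(-10)) - 24792) = √(-3 - 24792) = √(-24795) = 3*I*√2755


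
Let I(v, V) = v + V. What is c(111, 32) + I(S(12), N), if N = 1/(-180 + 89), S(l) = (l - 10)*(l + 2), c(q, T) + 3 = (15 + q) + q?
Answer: 23841/91 ≈ 261.99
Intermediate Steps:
c(q, T) = 12 + 2*q (c(q, T) = -3 + ((15 + q) + q) = -3 + (15 + 2*q) = 12 + 2*q)
S(l) = (-10 + l)*(2 + l)
N = -1/91 (N = 1/(-91) = -1/91 ≈ -0.010989)
I(v, V) = V + v
c(111, 32) + I(S(12), N) = (12 + 2*111) + (-1/91 + (-20 + 12**2 - 8*12)) = (12 + 222) + (-1/91 + (-20 + 144 - 96)) = 234 + (-1/91 + 28) = 234 + 2547/91 = 23841/91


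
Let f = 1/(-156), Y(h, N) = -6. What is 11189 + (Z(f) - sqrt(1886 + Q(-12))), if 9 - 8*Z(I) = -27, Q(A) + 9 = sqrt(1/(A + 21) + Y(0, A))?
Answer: 22387/2 - sqrt(16893 + 3*I*sqrt(53))/3 ≈ 11150.0 - 0.028006*I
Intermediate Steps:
Q(A) = -9 + sqrt(-6 + 1/(21 + A)) (Q(A) = -9 + sqrt(1/(A + 21) - 6) = -9 + sqrt(1/(21 + A) - 6) = -9 + sqrt(-6 + 1/(21 + A)))
f = -1/156 ≈ -0.0064103
Z(I) = 9/2 (Z(I) = 9/8 - 1/8*(-27) = 9/8 + 27/8 = 9/2)
11189 + (Z(f) - sqrt(1886 + Q(-12))) = 11189 + (9/2 - sqrt(1886 + (-9 + sqrt((-125 - 6*(-12))/(21 - 12))))) = 11189 + (9/2 - sqrt(1886 + (-9 + sqrt((-125 + 72)/9)))) = 11189 + (9/2 - sqrt(1886 + (-9 + sqrt((1/9)*(-53))))) = 11189 + (9/2 - sqrt(1886 + (-9 + sqrt(-53/9)))) = 11189 + (9/2 - sqrt(1886 + (-9 + I*sqrt(53)/3))) = 11189 + (9/2 - sqrt(1877 + I*sqrt(53)/3)) = 22387/2 - sqrt(1877 + I*sqrt(53)/3)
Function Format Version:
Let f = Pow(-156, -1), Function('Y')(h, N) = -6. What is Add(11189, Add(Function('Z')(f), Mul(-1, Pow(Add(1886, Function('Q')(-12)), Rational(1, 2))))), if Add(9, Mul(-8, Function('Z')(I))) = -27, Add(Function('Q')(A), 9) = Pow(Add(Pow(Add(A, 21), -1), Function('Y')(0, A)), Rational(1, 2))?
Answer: Add(Rational(22387, 2), Mul(Rational(-1, 3), Pow(Add(16893, Mul(3, I, Pow(53, Rational(1, 2)))), Rational(1, 2)))) ≈ Add(11150., Mul(-0.028006, I))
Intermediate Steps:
Function('Q')(A) = Add(-9, Pow(Add(-6, Pow(Add(21, A), -1)), Rational(1, 2))) (Function('Q')(A) = Add(-9, Pow(Add(Pow(Add(A, 21), -1), -6), Rational(1, 2))) = Add(-9, Pow(Add(Pow(Add(21, A), -1), -6), Rational(1, 2))) = Add(-9, Pow(Add(-6, Pow(Add(21, A), -1)), Rational(1, 2))))
f = Rational(-1, 156) ≈ -0.0064103
Function('Z')(I) = Rational(9, 2) (Function('Z')(I) = Add(Rational(9, 8), Mul(Rational(-1, 8), -27)) = Add(Rational(9, 8), Rational(27, 8)) = Rational(9, 2))
Add(11189, Add(Function('Z')(f), Mul(-1, Pow(Add(1886, Function('Q')(-12)), Rational(1, 2))))) = Add(11189, Add(Rational(9, 2), Mul(-1, Pow(Add(1886, Add(-9, Pow(Mul(Pow(Add(21, -12), -1), Add(-125, Mul(-6, -12))), Rational(1, 2)))), Rational(1, 2))))) = Add(11189, Add(Rational(9, 2), Mul(-1, Pow(Add(1886, Add(-9, Pow(Mul(Pow(9, -1), Add(-125, 72)), Rational(1, 2)))), Rational(1, 2))))) = Add(11189, Add(Rational(9, 2), Mul(-1, Pow(Add(1886, Add(-9, Pow(Mul(Rational(1, 9), -53), Rational(1, 2)))), Rational(1, 2))))) = Add(11189, Add(Rational(9, 2), Mul(-1, Pow(Add(1886, Add(-9, Pow(Rational(-53, 9), Rational(1, 2)))), Rational(1, 2))))) = Add(11189, Add(Rational(9, 2), Mul(-1, Pow(Add(1886, Add(-9, Mul(Rational(1, 3), I, Pow(53, Rational(1, 2))))), Rational(1, 2))))) = Add(11189, Add(Rational(9, 2), Mul(-1, Pow(Add(1877, Mul(Rational(1, 3), I, Pow(53, Rational(1, 2)))), Rational(1, 2))))) = Add(Rational(22387, 2), Mul(-1, Pow(Add(1877, Mul(Rational(1, 3), I, Pow(53, Rational(1, 2)))), Rational(1, 2))))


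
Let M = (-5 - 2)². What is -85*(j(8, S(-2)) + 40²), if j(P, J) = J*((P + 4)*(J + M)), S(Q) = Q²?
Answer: -352240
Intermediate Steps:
M = 49 (M = (-7)² = 49)
j(P, J) = J*(4 + P)*(49 + J) (j(P, J) = J*((P + 4)*(J + 49)) = J*((4 + P)*(49 + J)) = J*(4 + P)*(49 + J))
-85*(j(8, S(-2)) + 40²) = -85*((-2)²*(196 + 4*(-2)² + 49*8 + (-2)²*8) + 40²) = -85*(4*(196 + 4*4 + 392 + 4*8) + 1600) = -85*(4*(196 + 16 + 392 + 32) + 1600) = -85*(4*636 + 1600) = -85*(2544 + 1600) = -85*4144 = -352240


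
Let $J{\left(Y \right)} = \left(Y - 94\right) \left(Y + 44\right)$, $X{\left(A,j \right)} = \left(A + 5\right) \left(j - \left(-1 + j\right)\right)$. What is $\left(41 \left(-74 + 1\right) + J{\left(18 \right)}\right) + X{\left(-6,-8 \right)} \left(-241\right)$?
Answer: $-7464$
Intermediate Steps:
$X{\left(A,j \right)} = 5 + A$ ($X{\left(A,j \right)} = \left(5 + A\right) 1 = 5 + A$)
$J{\left(Y \right)} = \left(-94 + Y\right) \left(44 + Y\right)$
$\left(41 \left(-74 + 1\right) + J{\left(18 \right)}\right) + X{\left(-6,-8 \right)} \left(-241\right) = \left(41 \left(-74 + 1\right) - \left(5036 - 324\right)\right) + \left(5 - 6\right) \left(-241\right) = \left(41 \left(-73\right) - 4712\right) - -241 = \left(-2993 - 4712\right) + 241 = -7705 + 241 = -7464$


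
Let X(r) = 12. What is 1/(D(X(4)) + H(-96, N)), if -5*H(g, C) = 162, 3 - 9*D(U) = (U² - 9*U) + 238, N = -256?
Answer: -45/2813 ≈ -0.015997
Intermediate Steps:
D(U) = -235/9 + U - U²/9 (D(U) = ⅓ - ((U² - 9*U) + 238)/9 = ⅓ - (238 + U² - 9*U)/9 = ⅓ + (-238/9 + U - U²/9) = -235/9 + U - U²/9)
H(g, C) = -162/5 (H(g, C) = -⅕*162 = -162/5)
1/(D(X(4)) + H(-96, N)) = 1/((-235/9 + 12 - ⅑*12²) - 162/5) = 1/((-235/9 + 12 - ⅑*144) - 162/5) = 1/((-235/9 + 12 - 16) - 162/5) = 1/(-271/9 - 162/5) = 1/(-2813/45) = -45/2813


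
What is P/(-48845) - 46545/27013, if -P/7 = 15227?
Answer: 605798132/1319449985 ≈ 0.45913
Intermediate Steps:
P = -106589 (P = -7*15227 = -106589)
P/(-48845) - 46545/27013 = -106589/(-48845) - 46545/27013 = -106589*(-1/48845) - 46545*1/27013 = 106589/48845 - 46545/27013 = 605798132/1319449985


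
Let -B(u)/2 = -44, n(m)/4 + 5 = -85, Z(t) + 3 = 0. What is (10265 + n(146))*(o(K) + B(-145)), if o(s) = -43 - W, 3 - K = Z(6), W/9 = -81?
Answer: 7666470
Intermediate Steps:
Z(t) = -3 (Z(t) = -3 + 0 = -3)
W = -729 (W = 9*(-81) = -729)
n(m) = -360 (n(m) = -20 + 4*(-85) = -20 - 340 = -360)
K = 6 (K = 3 - 1*(-3) = 3 + 3 = 6)
o(s) = 686 (o(s) = -43 - 1*(-729) = -43 + 729 = 686)
B(u) = 88 (B(u) = -2*(-44) = 88)
(10265 + n(146))*(o(K) + B(-145)) = (10265 - 360)*(686 + 88) = 9905*774 = 7666470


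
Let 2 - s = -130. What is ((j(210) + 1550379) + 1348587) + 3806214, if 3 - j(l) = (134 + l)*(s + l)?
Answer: 6587535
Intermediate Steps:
s = 132 (s = 2 - 1*(-130) = 2 + 130 = 132)
j(l) = 3 - (132 + l)*(134 + l) (j(l) = 3 - (134 + l)*(132 + l) = 3 - (132 + l)*(134 + l))
((j(210) + 1550379) + 1348587) + 3806214 = (((-17685 - 1*210**2 - 266*210) + 1550379) + 1348587) + 3806214 = (((-17685 - 1*44100 - 55860) + 1550379) + 1348587) + 3806214 = (((-17685 - 44100 - 55860) + 1550379) + 1348587) + 3806214 = ((-117645 + 1550379) + 1348587) + 3806214 = (1432734 + 1348587) + 3806214 = 2781321 + 3806214 = 6587535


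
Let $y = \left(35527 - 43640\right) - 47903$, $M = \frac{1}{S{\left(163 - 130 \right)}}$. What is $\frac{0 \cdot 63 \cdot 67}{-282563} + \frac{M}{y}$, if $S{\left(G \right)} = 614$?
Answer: $- \frac{1}{34393824} \approx -2.9075 \cdot 10^{-8}$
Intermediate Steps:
$M = \frac{1}{614} \approx 0.0016287$
$y = -56016$ ($y = -8113 - 47903 = -56016$)
$\frac{0 \cdot 63 \cdot 67}{-282563} + \frac{M}{y} = \frac{0 \cdot 63 \cdot 67}{-282563} + \frac{1}{614 \left(-56016\right)} = 0 \cdot 67 \left(- \frac{1}{282563}\right) + \frac{1}{614} \left(- \frac{1}{56016}\right) = 0 \left(- \frac{1}{282563}\right) - \frac{1}{34393824} = 0 - \frac{1}{34393824} = - \frac{1}{34393824}$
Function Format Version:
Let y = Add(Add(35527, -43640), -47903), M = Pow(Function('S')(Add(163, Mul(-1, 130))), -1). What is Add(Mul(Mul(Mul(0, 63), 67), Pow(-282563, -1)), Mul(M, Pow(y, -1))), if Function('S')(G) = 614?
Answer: Rational(-1, 34393824) ≈ -2.9075e-8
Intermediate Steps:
M = Rational(1, 614) (M = Pow(614, -1) = Rational(1, 614) ≈ 0.0016287)
y = -56016 (y = Add(-8113, -47903) = -56016)
Add(Mul(Mul(Mul(0, 63), 67), Pow(-282563, -1)), Mul(M, Pow(y, -1))) = Add(Mul(Mul(Mul(0, 63), 67), Pow(-282563, -1)), Mul(Rational(1, 614), Pow(-56016, -1))) = Add(Mul(Mul(0, 67), Rational(-1, 282563)), Mul(Rational(1, 614), Rational(-1, 56016))) = Add(Mul(0, Rational(-1, 282563)), Rational(-1, 34393824)) = Add(0, Rational(-1, 34393824)) = Rational(-1, 34393824)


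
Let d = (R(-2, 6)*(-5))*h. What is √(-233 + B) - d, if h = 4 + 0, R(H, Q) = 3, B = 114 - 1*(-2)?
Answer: 60 + 3*I*√13 ≈ 60.0 + 10.817*I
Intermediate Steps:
B = 116 (B = 114 + 2 = 116)
h = 4
d = -60 (d = (3*(-5))*4 = -15*4 = -60)
√(-233 + B) - d = √(-233 + 116) - 1*(-60) = √(-117) + 60 = 3*I*√13 + 60 = 60 + 3*I*√13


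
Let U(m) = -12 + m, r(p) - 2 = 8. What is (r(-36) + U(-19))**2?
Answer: 441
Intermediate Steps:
r(p) = 10 (r(p) = 2 + 8 = 10)
(r(-36) + U(-19))**2 = (10 + (-12 - 19))**2 = (10 - 31)**2 = (-21)**2 = 441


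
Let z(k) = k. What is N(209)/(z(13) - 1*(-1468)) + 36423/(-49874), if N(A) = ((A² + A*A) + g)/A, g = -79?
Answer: -629165675/1403404486 ≈ -0.44831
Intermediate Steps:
N(A) = (-79 + 2*A²)/A (N(A) = ((A² + A*A) - 79)/A = ((A² + A²) - 79)/A = (2*A² - 79)/A = (-79 + 2*A²)/A)
N(209)/(z(13) - 1*(-1468)) + 36423/(-49874) = (-79/209 + 2*209)/(13 - 1*(-1468)) + 36423/(-49874) = (-79*1/209 + 418)/(13 + 1468) + 36423*(-1/49874) = (-79/209 + 418)/1481 - 36423/49874 = (87283/209)*(1/1481) - 36423/49874 = 87283/309529 - 36423/49874 = -629165675/1403404486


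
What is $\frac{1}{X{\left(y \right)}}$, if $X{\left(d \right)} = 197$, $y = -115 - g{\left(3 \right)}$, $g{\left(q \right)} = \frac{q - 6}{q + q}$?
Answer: $\frac{1}{197} \approx 0.0050761$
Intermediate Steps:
$g{\left(q \right)} = \frac{-6 + q}{2 q}$
$y = - \frac{229}{2}$ ($y = -115 - \frac{-6 + 3}{2 \cdot 3} = -115 - \frac{1}{2} \cdot \frac{1}{3} \left(-3\right) = -115 - - \frac{1}{2} = -115 + \frac{1}{2} = - \frac{229}{2} \approx -114.5$)
$\frac{1}{X{\left(y \right)}} = \frac{1}{197}$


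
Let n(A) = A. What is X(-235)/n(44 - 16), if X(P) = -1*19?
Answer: -19/28 ≈ -0.67857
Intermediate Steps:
X(P) = -19
X(-235)/n(44 - 16) = -19/(44 - 16) = -19/28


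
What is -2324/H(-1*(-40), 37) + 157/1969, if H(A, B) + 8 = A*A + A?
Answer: -1079933/803352 ≈ -1.3443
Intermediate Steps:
H(A, B) = -8 + A + A**2 (H(A, B) = -8 + (A*A + A) = -8 + (A**2 + A) = -8 + (A + A**2) = -8 + A + A**2)
-2324/H(-1*(-40), 37) + 157/1969 = -2324/(-8 - 1*(-40) + (-1*(-40))**2) + 157/1969 = -2324/(-8 + 40 + 40**2) + 157*(1/1969) = -2324/(-8 + 40 + 1600) + 157/1969 = -2324/1632 + 157/1969 = -2324*1/1632 + 157/1969 = -581/408 + 157/1969 = -1079933/803352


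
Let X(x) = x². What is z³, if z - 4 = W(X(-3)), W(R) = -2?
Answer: 8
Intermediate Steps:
z = 2 (z = 4 - 2 = 2)
z³ = 2³ = 8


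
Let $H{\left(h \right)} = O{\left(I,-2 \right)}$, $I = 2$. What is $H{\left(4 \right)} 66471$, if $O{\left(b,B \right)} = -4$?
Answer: $-265884$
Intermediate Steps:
$H{\left(h \right)} = -4$
$H{\left(4 \right)} 66471 = \left(-4\right) 66471 = -265884$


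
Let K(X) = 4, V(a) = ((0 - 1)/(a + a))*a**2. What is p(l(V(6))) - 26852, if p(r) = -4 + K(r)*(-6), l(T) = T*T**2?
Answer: -26880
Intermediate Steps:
V(a) = -a/2 (V(a) = (-1/(2*a))*a**2 = -a/2)
l(T) = T**3
p(r) = -28 (p(r) = -4 + 4*(-6) = -4 - 24 = -28)
p(l(V(6))) - 26852 = -28 - 26852 = -26880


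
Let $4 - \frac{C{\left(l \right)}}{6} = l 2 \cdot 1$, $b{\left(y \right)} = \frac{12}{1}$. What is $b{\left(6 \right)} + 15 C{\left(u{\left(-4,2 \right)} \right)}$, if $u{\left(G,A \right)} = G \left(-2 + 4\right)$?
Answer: $1812$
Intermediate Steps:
$u{\left(G,A \right)} = 2 G$ ($u{\left(G,A \right)} = G 2 = 2 G$)
$b{\left(y \right)} = 12$ ($b{\left(y \right)} = 12 \cdot 1 = 12$)
$C{\left(l \right)} = 24 - 12 l$ ($C{\left(l \right)} = 24 - 6 l 2 \cdot 1 = 24 - 6 \cdot 2 l 1 = 24 - 6 \cdot 2 l = 24 - 12 l$)
$b{\left(6 \right)} + 15 C{\left(u{\left(-4,2 \right)} \right)} = 12 + 15 \left(24 - 12 \cdot 2 \left(-4\right)\right) = 12 + 15 \left(24 - -96\right) = 12 + 15 \left(24 + 96\right) = 12 + 15 \cdot 120 = 12 + 1800 = 1812$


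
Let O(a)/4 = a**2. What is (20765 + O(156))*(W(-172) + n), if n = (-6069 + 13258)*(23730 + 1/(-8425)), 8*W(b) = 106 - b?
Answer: 679014739123455771/33700 ≈ 2.0149e+13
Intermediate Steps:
W(b) = 53/4 - b/8 (W(b) = (106 - b)/8 = 53/4 - b/8)
n = 1437262615061/8425 (n = 7189*(23730 - 1/8425) = 7189*(199925249/8425) = 1437262615061/8425 ≈ 1.7060e+8)
O(a) = 4*a**2
(20765 + O(156))*(W(-172) + n) = (20765 + 4*156**2)*((53/4 - 1/8*(-172)) + 1437262615061/8425) = (20765 + 4*24336)*((53/4 + 43/2) + 1437262615061/8425) = (20765 + 97344)*(139/4 + 1437262615061/8425) = 118109*(5749051631319/33700) = 679014739123455771/33700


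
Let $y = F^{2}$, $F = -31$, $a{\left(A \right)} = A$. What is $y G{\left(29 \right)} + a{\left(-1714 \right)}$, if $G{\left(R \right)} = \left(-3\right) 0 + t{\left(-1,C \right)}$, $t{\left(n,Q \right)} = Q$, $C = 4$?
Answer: $2130$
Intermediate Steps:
$y = 961$ ($y = \left(-31\right)^{2} = 961$)
$G{\left(R \right)} = 4$ ($G{\left(R \right)} = \left(-3\right) 0 + 4 = 0 + 4 = 4$)
$y G{\left(29 \right)} + a{\left(-1714 \right)} = 961 \cdot 4 - 1714 = 3844 - 1714 = 2130$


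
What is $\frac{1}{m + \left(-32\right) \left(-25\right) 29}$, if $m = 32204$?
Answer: $\frac{1}{55404} \approx 1.8049 \cdot 10^{-5}$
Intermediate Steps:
$\frac{1}{m + \left(-32\right) \left(-25\right) 29} = \frac{1}{32204 + \left(-32\right) \left(-25\right) 29} = \frac{1}{32204 + 800 \cdot 29} = \frac{1}{32204 + 23200} = \frac{1}{55404}$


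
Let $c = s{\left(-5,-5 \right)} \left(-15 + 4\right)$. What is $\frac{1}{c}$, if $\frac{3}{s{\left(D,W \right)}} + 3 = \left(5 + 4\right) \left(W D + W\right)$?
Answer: $- \frac{59}{11} \approx -5.3636$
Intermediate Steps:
$s{\left(D,W \right)} = \frac{3}{-3 + 9 W + 9 D W}$ ($s{\left(D,W \right)} = \frac{3}{-3 + \left(5 + 4\right) \left(W D + W\right)} = \frac{3}{-3 + 9 \left(D W + W\right)} = \frac{3}{-3 + 9 \left(W + D W\right)} = \frac{3}{-3 + \left(9 W + 9 D W\right)} = \frac{3}{-3 + 9 W + 9 D W}$)
$c = - \frac{11}{59}$ ($c = \frac{-15 + 4}{-1 + 3 \left(-5\right) + 3 \left(-5\right) \left(-5\right)} = \frac{1}{-1 - 15 + 75} \left(-11\right) = \frac{1}{59} \left(-11\right) = - \frac{11}{59} \approx -0.18644$)
$\frac{1}{c} = \frac{1}{- \frac{11}{59}} = - \frac{59}{11}$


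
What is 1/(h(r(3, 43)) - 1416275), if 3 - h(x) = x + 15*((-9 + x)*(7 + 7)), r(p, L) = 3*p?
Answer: -1/1416281 ≈ -7.0607e-7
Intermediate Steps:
h(x) = 1893 - 211*x (h(x) = 3 - (x + 15*((-9 + x)*(7 + 7))) = 3 - (x + 15*((-9 + x)*14)) = 3 - (x + 15*(-126 + 14*x)) = 3 - (x + (-1890 + 210*x)) = 3 - (-1890 + 211*x) = 3 + (1890 - 211*x) = 1893 - 211*x)
1/(h(r(3, 43)) - 1416275) = 1/((1893 - 633*3) - 1416275) = 1/((1893 - 211*9) - 1416275) = 1/((1893 - 1899) - 1416275) = 1/(-6 - 1416275) = 1/(-1416281) = -1/1416281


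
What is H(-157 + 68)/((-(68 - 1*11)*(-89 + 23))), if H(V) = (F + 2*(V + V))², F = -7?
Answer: 1331/38 ≈ 35.026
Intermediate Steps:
H(V) = (-7 + 4*V)² (H(V) = (-7 + 2*(V + V))² = (-7 + 2*(2*V))² = (-7 + 4*V)²)
H(-157 + 68)/((-(68 - 1*11)*(-89 + 23))) = (-7 + 4*(-157 + 68))²/((-(68 - 1*11)*(-89 + 23))) = (-7 + 4*(-89))²/((-(68 - 11)*(-66))) = (-7 - 356)²/((-57*(-66))) = (-363)²/((-1*(-3762))) = 131769/3762 = 131769*(1/3762) = 1331/38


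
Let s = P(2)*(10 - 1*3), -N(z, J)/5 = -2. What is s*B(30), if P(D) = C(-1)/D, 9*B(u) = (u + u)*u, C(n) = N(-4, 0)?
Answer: 7000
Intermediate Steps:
N(z, J) = 10 (N(z, J) = -5*(-2) = 10)
C(n) = 10
B(u) = 2*u**2/9 (B(u) = ((u + u)*u)/9 = ((2*u)*u)/9 = (2*u**2)/9 = 2*u**2/9)
P(D) = 10/D
s = 35 (s = (10/2)*(10 - 1*3) = (10*(1/2))*(10 - 3) = 5*7 = 35)
s*B(30) = 35*((2/9)*30**2) = 35*((2/9)*900) = 35*200 = 7000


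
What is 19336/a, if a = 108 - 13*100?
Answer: -2417/149 ≈ -16.221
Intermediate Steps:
a = -1192 (a = 108 - 1300 = -1192)
19336/a = 19336/(-1192) = 19336*(-1/1192) = -2417/149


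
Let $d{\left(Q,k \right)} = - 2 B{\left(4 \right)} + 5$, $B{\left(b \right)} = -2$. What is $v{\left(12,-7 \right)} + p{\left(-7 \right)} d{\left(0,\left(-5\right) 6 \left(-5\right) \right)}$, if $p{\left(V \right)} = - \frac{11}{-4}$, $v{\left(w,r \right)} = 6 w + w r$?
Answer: $\frac{51}{4} \approx 12.75$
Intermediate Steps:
$d{\left(Q,k \right)} = 9$ ($d{\left(Q,k \right)} = \left(-2\right) \left(-2\right) + 5 = 4 + 5 = 9$)
$v{\left(w,r \right)} = 6 w + r w$
$p{\left(V \right)} = \frac{11}{4}$ ($p{\left(V \right)} = \left(-11\right) \left(- \frac{1}{4}\right) = \frac{11}{4}$)
$v{\left(12,-7 \right)} + p{\left(-7 \right)} d{\left(0,\left(-5\right) 6 \left(-5\right) \right)} = 12 \left(6 - 7\right) + \frac{11}{4} \cdot 9 = 12 \left(-1\right) + \frac{99}{4} = -12 + \frac{99}{4} = \frac{51}{4}$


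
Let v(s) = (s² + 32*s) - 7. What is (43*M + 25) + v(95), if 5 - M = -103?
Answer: 16727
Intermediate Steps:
M = 108 (M = 5 - 1*(-103) = 5 + 103 = 108)
v(s) = -7 + s² + 32*s
(43*M + 25) + v(95) = (43*108 + 25) + (-7 + 95² + 32*95) = (4644 + 25) + (-7 + 9025 + 3040) = 4669 + 12058 = 16727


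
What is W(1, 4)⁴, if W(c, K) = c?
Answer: 1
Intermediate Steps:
W(1, 4)⁴ = 1⁴ = 1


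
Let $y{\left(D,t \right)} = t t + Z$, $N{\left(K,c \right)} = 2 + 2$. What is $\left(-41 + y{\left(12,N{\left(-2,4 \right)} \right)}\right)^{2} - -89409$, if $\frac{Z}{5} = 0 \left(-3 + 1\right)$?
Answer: $90034$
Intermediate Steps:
$N{\left(K,c \right)} = 4$
$Z = 0$ ($Z = 5 \cdot 0 \left(-3 + 1\right) = 5 \cdot 0 \left(-2\right) = 5 \cdot 0 = 0$)
$y{\left(D,t \right)} = t^{2}$ ($y{\left(D,t \right)} = t t + 0 = t^{2} + 0 = t^{2}$)
$\left(-41 + y{\left(12,N{\left(-2,4 \right)} \right)}\right)^{2} - -89409 = \left(-41 + 4^{2}\right)^{2} - -89409 = \left(-41 + 16\right)^{2} + 89409 = \left(-25\right)^{2} + 89409 = 625 + 89409 = 90034$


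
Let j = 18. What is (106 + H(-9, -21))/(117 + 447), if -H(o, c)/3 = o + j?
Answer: 79/564 ≈ 0.14007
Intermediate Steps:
H(o, c) = -54 - 3*o (H(o, c) = -3*(o + 18) = -3*(18 + o) = -54 - 3*o)
(106 + H(-9, -21))/(117 + 447) = (106 + (-54 - 3*(-9)))/(117 + 447) = (106 + (-54 + 27))/564 = (106 - 27)*(1/564) = 79*(1/564) = 79/564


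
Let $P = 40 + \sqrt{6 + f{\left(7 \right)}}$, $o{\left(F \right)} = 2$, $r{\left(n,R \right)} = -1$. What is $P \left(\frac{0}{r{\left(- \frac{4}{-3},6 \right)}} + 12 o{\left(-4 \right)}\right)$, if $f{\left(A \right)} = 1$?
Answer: $960 + 24 \sqrt{7} \approx 1023.5$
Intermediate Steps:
$P = 40 + \sqrt{7}$ ($P = 40 + \sqrt{6 + 1} = 40 + \sqrt{7} \approx 42.646$)
$P \left(\frac{0}{r{\left(- \frac{4}{-3},6 \right)}} + 12 o{\left(-4 \right)}\right) = \left(40 + \sqrt{7}\right) \left(\frac{0}{-1} + 12 \cdot 2\right) = \left(40 + \sqrt{7}\right) \left(0 \left(-1\right) + 24\right) = \left(40 + \sqrt{7}\right) \left(0 + 24\right) = \left(40 + \sqrt{7}\right) 24 = 960 + 24 \sqrt{7}$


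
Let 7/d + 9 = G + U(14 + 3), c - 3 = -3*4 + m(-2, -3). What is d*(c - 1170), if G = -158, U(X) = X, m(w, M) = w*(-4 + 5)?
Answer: 8267/150 ≈ 55.113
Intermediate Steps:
m(w, M) = w (m(w, M) = w*1 = w)
c = -11 (c = 3 + (-3*4 - 2) = 3 + (-12 - 2) = 3 - 14 = -11)
d = -7/150 (d = 7/(-9 + (-158 + (14 + 3))) = 7/(-9 + (-158 + 17)) = 7/(-9 - 141) = 7/(-150) = 7*(-1/150) = -7/150 ≈ -0.046667)
d*(c - 1170) = -7*(-11 - 1170)/150 = -7/150*(-1181) = 8267/150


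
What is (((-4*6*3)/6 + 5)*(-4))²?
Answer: 784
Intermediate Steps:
(((-4*6*3)/6 + 5)*(-4))² = ((-24*3*(⅙) + 5)*(-4))² = ((-72*⅙ + 5)*(-4))² = ((-12 + 5)*(-4))² = (-7*(-4))² = 28² = 784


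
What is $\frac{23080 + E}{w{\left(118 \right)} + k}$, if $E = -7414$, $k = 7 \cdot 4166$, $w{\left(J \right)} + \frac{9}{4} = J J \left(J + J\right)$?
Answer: $\frac{62664}{13260895} \approx 0.0047255$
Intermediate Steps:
$w{\left(J \right)} = - \frac{9}{4} + 2 J^{3}$ ($w{\left(J \right)} = - \frac{9}{4} + J J \left(J + J\right) = - \frac{9}{4} + J^{2} \cdot 2 J = - \frac{9}{4} + 2 J^{3}$)
$k = 29162$
$\frac{23080 + E}{w{\left(118 \right)} + k} = \frac{23080 - 7414}{\left(- \frac{9}{4} + 2 \cdot 118^{3}\right) + 29162} = \frac{15666}{\left(- \frac{9}{4} + 2 \cdot 1643032\right) + 29162} = \frac{15666}{\left(- \frac{9}{4} + 3286064\right) + 29162} = \frac{15666}{\frac{13144247}{4} + 29162} = \frac{15666}{\frac{13260895}{4}} = 15666 \cdot \frac{4}{13260895} = \frac{62664}{13260895}$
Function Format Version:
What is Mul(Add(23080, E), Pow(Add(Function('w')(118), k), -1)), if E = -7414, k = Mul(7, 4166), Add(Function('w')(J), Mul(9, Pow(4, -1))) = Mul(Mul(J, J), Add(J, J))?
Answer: Rational(62664, 13260895) ≈ 0.0047255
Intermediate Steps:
Function('w')(J) = Add(Rational(-9, 4), Mul(2, Pow(J, 3))) (Function('w')(J) = Add(Rational(-9, 4), Mul(Mul(J, J), Add(J, J))) = Add(Rational(-9, 4), Mul(Pow(J, 2), Mul(2, J))) = Add(Rational(-9, 4), Mul(2, Pow(J, 3))))
k = 29162
Mul(Add(23080, E), Pow(Add(Function('w')(118), k), -1)) = Mul(Add(23080, -7414), Pow(Add(Add(Rational(-9, 4), Mul(2, Pow(118, 3))), 29162), -1)) = Mul(15666, Pow(Add(Add(Rational(-9, 4), Mul(2, 1643032)), 29162), -1)) = Mul(15666, Pow(Add(Add(Rational(-9, 4), 3286064), 29162), -1)) = Mul(15666, Pow(Add(Rational(13144247, 4), 29162), -1)) = Mul(15666, Pow(Rational(13260895, 4), -1)) = Mul(15666, Rational(4, 13260895)) = Rational(62664, 13260895)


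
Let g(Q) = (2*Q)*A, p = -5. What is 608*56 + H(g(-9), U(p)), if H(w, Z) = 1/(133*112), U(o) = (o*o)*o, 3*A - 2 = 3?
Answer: 507179009/14896 ≈ 34048.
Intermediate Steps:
A = 5/3 (A = ⅔ + (⅓)*3 = ⅔ + 1 = 5/3 ≈ 1.6667)
g(Q) = 10*Q/3 (g(Q) = (2*Q)*(5/3) = 10*Q/3)
U(o) = o³ (U(o) = o²*o = o³)
H(w, Z) = 1/14896 (H(w, Z) = (1/133)*(1/112) = 1/14896)
608*56 + H(g(-9), U(p)) = 608*56 + 1/14896 = 34048 + 1/14896 = 507179009/14896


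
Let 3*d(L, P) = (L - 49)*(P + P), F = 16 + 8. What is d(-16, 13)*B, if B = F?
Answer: -13520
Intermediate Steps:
F = 24
d(L, P) = 2*P*(-49 + L)/3 (d(L, P) = ((L - 49)*(P + P))/3 = ((-49 + L)*(2*P))/3 = (2*P*(-49 + L))/3 = 2*P*(-49 + L)/3)
B = 24
d(-16, 13)*B = ((2/3)*13*(-49 - 16))*24 = ((2/3)*13*(-65))*24 = -1690/3*24 = -13520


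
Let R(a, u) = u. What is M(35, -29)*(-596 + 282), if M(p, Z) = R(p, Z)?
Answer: 9106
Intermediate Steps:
M(p, Z) = Z
M(35, -29)*(-596 + 282) = -29*(-596 + 282) = -29*(-314) = 9106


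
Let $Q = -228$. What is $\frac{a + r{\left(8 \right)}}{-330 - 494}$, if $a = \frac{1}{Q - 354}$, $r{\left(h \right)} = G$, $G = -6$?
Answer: $\frac{3493}{479568} \approx 0.0072836$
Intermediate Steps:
$r{\left(h \right)} = -6$
$a = - \frac{1}{582}$ ($a = \frac{1}{-228 - 354} = \frac{1}{-582} = - \frac{1}{582} \approx -0.0017182$)
$\frac{a + r{\left(8 \right)}}{-330 - 494} = \frac{- \frac{1}{582} - 6}{-330 - 494} = - \frac{3493}{582 \left(-824\right)} = \left(- \frac{3493}{582}\right) \left(- \frac{1}{824}\right) = \frac{3493}{479568}$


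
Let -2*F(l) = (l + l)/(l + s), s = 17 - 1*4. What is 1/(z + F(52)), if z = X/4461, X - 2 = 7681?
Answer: 7435/6857 ≈ 1.0843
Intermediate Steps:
X = 7683 (X = 2 + 7681 = 7683)
s = 13 (s = 17 - 4 = 13)
F(l) = -l/(13 + l) (F(l) = -(l + l)/(2*(l + 13)) = -2*l/(2*(13 + l)) = -l/(13 + l))
z = 2561/1487 (z = 7683/4461 = 7683*(1/4461) = 2561/1487 ≈ 1.7223)
1/(z + F(52)) = 1/(2561/1487 - 1*52/(13 + 52)) = 1/(2561/1487 - 1*52/65) = 1/(2561/1487 - 1*52*1/65) = 1/(2561/1487 - ⅘) = 1/(6857/7435) = 7435/6857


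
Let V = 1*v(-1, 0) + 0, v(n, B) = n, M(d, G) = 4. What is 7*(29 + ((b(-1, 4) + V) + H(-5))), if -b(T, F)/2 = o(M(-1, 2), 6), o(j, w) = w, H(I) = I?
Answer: 77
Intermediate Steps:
b(T, F) = -12 (b(T, F) = -2*6 = -12)
V = -1 (V = 1*(-1) + 0 = -1 + 0 = -1)
7*(29 + ((b(-1, 4) + V) + H(-5))) = 7*(29 + ((-12 - 1) - 5)) = 7*(29 + (-13 - 5)) = 7*(29 - 18) = 7*11 = 77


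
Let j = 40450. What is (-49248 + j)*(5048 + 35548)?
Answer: -357163608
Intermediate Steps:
(-49248 + j)*(5048 + 35548) = (-49248 + 40450)*(5048 + 35548) = -8798*40596 = -357163608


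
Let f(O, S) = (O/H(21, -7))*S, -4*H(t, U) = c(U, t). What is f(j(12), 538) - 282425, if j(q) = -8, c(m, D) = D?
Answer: -5913709/21 ≈ -2.8161e+5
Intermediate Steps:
H(t, U) = -t/4
f(O, S) = -4*O*S/21 (f(O, S) = (O/((-¼*21)))*S = (O/(-21/4))*S = (O*(-4/21))*S = (-4*O/21)*S = -4*O*S/21)
f(j(12), 538) - 282425 = -4/21*(-8)*538 - 282425 = 17216/21 - 282425 = -5913709/21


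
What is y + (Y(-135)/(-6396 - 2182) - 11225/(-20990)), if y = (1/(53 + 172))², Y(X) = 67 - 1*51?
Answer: 485776068347/911514363750 ≈ 0.53293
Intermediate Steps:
Y(X) = 16 (Y(X) = 67 - 51 = 16)
y = 1/50625 (y = (1/225)² = 1/50625 ≈ 1.9753e-5)
y + (Y(-135)/(-6396 - 2182) - 11225/(-20990)) = 1/50625 + (16/(-6396 - 2182) - 11225/(-20990)) = 1/50625 + (16/(-8578) - 11225*(-1/20990)) = 1/50625 + (16*(-1/8578) + 2245/4198) = 1/50625 + (-8/4289 + 2245/4198) = 1/50625 + 9595221/18005222 = 485776068347/911514363750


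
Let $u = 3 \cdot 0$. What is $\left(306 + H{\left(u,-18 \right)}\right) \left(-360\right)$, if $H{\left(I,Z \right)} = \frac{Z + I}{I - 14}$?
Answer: $- \frac{774360}{7} \approx -1.1062 \cdot 10^{5}$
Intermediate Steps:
$u = 0$
$H{\left(I,Z \right)} = \frac{I + Z}{-14 + I}$
$\left(306 + H{\left(u,-18 \right)}\right) \left(-360\right) = \left(306 + \frac{0 - 18}{-14 + 0}\right) \left(-360\right) = \left(306 + \frac{1}{-14} \left(-18\right)\right) \left(-360\right) = \left(306 - - \frac{9}{7}\right) \left(-360\right) = \left(306 + \frac{9}{7}\right) \left(-360\right) = \frac{2151}{7} \left(-360\right) = - \frac{774360}{7}$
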